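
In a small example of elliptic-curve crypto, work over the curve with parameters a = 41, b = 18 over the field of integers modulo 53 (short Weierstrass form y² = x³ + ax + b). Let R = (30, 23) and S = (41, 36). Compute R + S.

(30, 23) + (41, 36). λ = (36 - 23)/(41 - 30) ≡ 13/11 mod 53. 11⁻¹ ≡ 29 (mod 53) since 11·29 = 319 ≡ 1, so λ ≡ 6.
  x = λ² - 30 - 41 = 36 - 71 ≡ 18; y = λ·(30 - 18) - 23 ≡ 49. → (18, 49)

(18, 49)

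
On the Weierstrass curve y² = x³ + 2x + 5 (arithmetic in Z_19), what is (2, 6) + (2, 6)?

tangent at (2, 6): λ = (3·2² + 2)/(2·6) ≡ 14/12. 12⁻¹ ≡ 8 (mod 19) since 12·8 = 96 ≡ 1, so λ ≡ 14·8 ≡ 17.
  x = λ² - 2 - 2 = 289 - 4 ≡ 0; y = λ·(2 - 0) - 6 ≡ 9. → (0, 9)

(0, 9)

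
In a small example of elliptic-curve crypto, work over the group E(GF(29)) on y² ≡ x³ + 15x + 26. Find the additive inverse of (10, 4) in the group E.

-(10, 4) = (10, -4 mod 29) = (10, 25).

(10, 25)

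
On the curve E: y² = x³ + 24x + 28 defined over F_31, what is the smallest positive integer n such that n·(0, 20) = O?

2P: tangent at (0, 20): λ = (3·0² + 24)/(2·20) ≡ 24/9. 9⁻¹ ≡ 7 (mod 31), so λ ≡ 24·7 ≡ 13.
  x = λ² - 0 - 0 = 169 - 0 ≡ 14; y = λ·(0 - 14) - 20 ≡ 15. → (14, 15)
3P: (14, 15) + (0, 20). λ = (20 - 15)/(0 - 14) ≡ 5/17 mod 31. 17⁻¹ ≡ 11 (mod 31) since 17·11 = 187 ≡ 1, so λ ≡ 24.
  x = λ² - 14 - 0 = 576 - 14 ≡ 4; y = λ·(14 - 4) - 15 ≡ 8. → (4, 8)
4P: (4, 8) + (0, 20). λ = (20 - 8)/(0 - 4) ≡ 12/27 mod 31. 27⁻¹ ≡ 23 (mod 31) since 27·23 = 621 ≡ 1, so λ ≡ 28.
  x = λ² - 4 - 0 = 784 - 4 ≡ 5; y = λ·(4 - 5) - 8 ≡ 26. → (5, 26)
5P: (5, 26) + (0, 20). λ = (20 - 26)/(0 - 5) ≡ 25/26 mod 31. 26⁻¹ ≡ 6 (mod 31), so λ ≡ 26.
  x = λ² - 5 - 0 = 676 - 5 ≡ 20; y = λ·(5 - 20) - 26 ≡ 18. → (20, 18)
6P: (20, 18) + (0, 20). λ = (20 - 18)/(0 - 20) ≡ 2/11 mod 31. 11⁻¹ ≡ 17 (mod 31), so λ ≡ 3.
  x = λ² - 20 - 0 = 9 - 20 ≡ 20; y = λ·(20 - 20) - 18 ≡ 13. → (20, 13)
7P: (20, 13) + (0, 20). λ = (20 - 13)/(0 - 20) ≡ 7/11 mod 31. 11⁻¹ ≡ 17 (mod 31), so λ ≡ 26.
  x = λ² - 20 - 0 = 676 - 20 ≡ 5; y = λ·(20 - 5) - 13 ≡ 5. → (5, 5)
8P: (5, 5) + (0, 20). λ = (20 - 5)/(0 - 5) ≡ 15/26 mod 31. 26⁻¹ ≡ 6 (mod 31), so λ ≡ 28.
  x = λ² - 5 - 0 = 784 - 5 ≡ 4; y = λ·(5 - 4) - 5 ≡ 23. → (4, 23)
9P: (4, 23) + (0, 20). λ = (20 - 23)/(0 - 4) ≡ 28/27 mod 31. 27⁻¹ ≡ 23 (mod 31), so λ ≡ 24.
  x = λ² - 4 - 0 = 576 - 4 ≡ 14; y = λ·(4 - 14) - 23 ≡ 16. → (14, 16)
10P: (14, 16) + (0, 20). λ = (20 - 16)/(0 - 14) ≡ 4/17 mod 31. 17⁻¹ ≡ 11 (mod 31), so λ ≡ 13.
  x = λ² - 14 - 0 = 169 - 14 ≡ 0; y = λ·(14 - 0) - 16 ≡ 11. → (0, 11)
11P: (0, 11) + (0, 20): same x and y₁ ≡ -y₂, so the sum is O.
11P = O, so the order is 11.

11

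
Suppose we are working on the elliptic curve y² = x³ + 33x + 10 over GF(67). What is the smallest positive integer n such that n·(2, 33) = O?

8

2P: tangent at (2, 33): λ = (3·2² + 33)/(2·33) ≡ 45/66. 66⁻¹ ≡ 66 (mod 67), so λ ≡ 45·66 ≡ 22.
  x = λ² - 2 - 2 = 484 - 4 ≡ 11; y = λ·(2 - 11) - 33 ≡ 37. → (11, 37)
3P: (11, 37) + (2, 33). λ = (33 - 37)/(2 - 11) ≡ 63/58 mod 67. 58⁻¹ ≡ 52 (mod 67) since 58·52 = 3016 ≡ 1, so λ ≡ 60.
  x = λ² - 11 - 2 = 3600 - 13 ≡ 36; y = λ·(11 - 36) - 37 ≡ 4. → (36, 4)
4P: (36, 4) + (2, 33). λ = (33 - 4)/(2 - 36) ≡ 29/33 mod 67. 33⁻¹ ≡ 65 (mod 67) since 33·65 = 2145 ≡ 1, so λ ≡ 9.
  x = λ² - 36 - 2 = 81 - 38 ≡ 43; y = λ·(36 - 43) - 4 ≡ 0. → (43, 0)
5P: (43, 0) + (2, 33). λ = (33 - 0)/(2 - 43) ≡ 33/26 mod 67. 26⁻¹ ≡ 49 (mod 67) since 26·49 = 1274 ≡ 1, so λ ≡ 9.
  x = λ² - 43 - 2 = 81 - 45 ≡ 36; y = λ·(43 - 36) - 0 ≡ 63. → (36, 63)
6P: (36, 63) + (2, 33). λ = (33 - 63)/(2 - 36) ≡ 37/33 mod 67. 33⁻¹ ≡ 65 (mod 67), so λ ≡ 60.
  x = λ² - 36 - 2 = 3600 - 38 ≡ 11; y = λ·(36 - 11) - 63 ≡ 30. → (11, 30)
7P: (11, 30) + (2, 33). λ = (33 - 30)/(2 - 11) ≡ 3/58 mod 67. 58⁻¹ ≡ 52 (mod 67), so λ ≡ 22.
  x = λ² - 11 - 2 = 484 - 13 ≡ 2; y = λ·(11 - 2) - 30 ≡ 34. → (2, 34)
8P: (2, 34) + (2, 33): same x and y₁ ≡ -y₂, so the sum is O.
8P = O, so the order is 8.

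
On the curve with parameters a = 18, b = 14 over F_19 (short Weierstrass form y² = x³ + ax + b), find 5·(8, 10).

O

Write Q = (8, 10).
Double-and-add on 5 = (101)₂. Start with Q = (8, 10) for the leading 1-bit.
double: tangent at (8, 10): λ = (3·8² + 18)/(2·10) ≡ 1/1. 1⁻¹ ≡ 1 (mod 19) since 1·1 = 1 ≡ 1, so λ ≡ 1·1 ≡ 1.
  x = λ² - 8 - 8 = 1 - 16 ≡ 4; y = λ·(8 - 4) - 10 ≡ 13. → (4, 13)
double: tangent at (4, 13): λ = (3·4² + 18)/(2·13) ≡ 9/7. 7⁻¹ ≡ 11 (mod 19) since 7·11 = 77 ≡ 1, so λ ≡ 9·11 ≡ 4.
  x = λ² - 4 - 4 = 16 - 8 ≡ 8; y = λ·(4 - 8) - 13 ≡ 9. → (8, 9)
add Q: (8, 9) + (8, 10): same x and y₁ ≡ -y₂, so the sum is O.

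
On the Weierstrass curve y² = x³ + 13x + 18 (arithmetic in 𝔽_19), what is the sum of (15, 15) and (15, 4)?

O

The two points share x = 15 and their y-coordinates satisfy 15 + 4 ≡ 0 (mod 19), so they are inverses. Their sum is O.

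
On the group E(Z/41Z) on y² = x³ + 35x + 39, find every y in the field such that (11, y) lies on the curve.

19, 22

x³ + 35x + 39 = 1755 ≡ 33 (mod 41).
Square roots of 33 mod 41: 19 and 22 (since 19² = 361 ≡ 33).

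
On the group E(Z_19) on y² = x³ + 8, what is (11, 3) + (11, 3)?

(14, 15)

tangent at (11, 3): λ = (3·11² + 0)/(2·3) ≡ 2/6. 6⁻¹ ≡ 16 (mod 19), so λ ≡ 2·16 ≡ 13.
  x = λ² - 11 - 11 = 169 - 22 ≡ 14; y = λ·(11 - 14) - 3 ≡ 15. → (14, 15)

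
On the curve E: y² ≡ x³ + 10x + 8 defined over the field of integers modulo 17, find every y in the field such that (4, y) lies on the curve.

x³ + 10x + 8 = 112 ≡ 10 (mod 17).
10 is a non-residue mod 17; no y exists.

none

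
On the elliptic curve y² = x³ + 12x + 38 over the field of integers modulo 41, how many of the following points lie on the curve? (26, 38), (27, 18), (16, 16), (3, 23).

2

(26, 38): 38² ≡ 9, rhs ≡ 9 → on.
(27, 18): 18² ≡ 37, rhs ≡ 37 → on.
(16, 16): 16² ≡ 10, rhs ≡ 21 → off.
(3, 23): 23² ≡ 37, rhs ≡ 19 → off.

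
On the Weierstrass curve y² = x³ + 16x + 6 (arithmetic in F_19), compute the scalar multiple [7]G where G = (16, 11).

Double-and-add on 7 = (111)₂. Start with G = (16, 11) for the leading 1-bit.
double: tangent at (16, 11): λ = (3·16² + 16)/(2·11) ≡ 5/3. 3⁻¹ ≡ 13 (mod 19), so λ ≡ 5·13 ≡ 8.
  x = λ² - 16 - 16 = 64 - 32 ≡ 13; y = λ·(16 - 13) - 11 ≡ 13. → (13, 13)
add G: (13, 13) + (16, 11). λ = (11 - 13)/(16 - 13) ≡ 17/3 mod 19. 3⁻¹ ≡ 13 (mod 19), so λ ≡ 12.
  x = λ² - 13 - 16 = 144 - 29 ≡ 1; y = λ·(13 - 1) - 13 ≡ 17. → (1, 17)
double: tangent at (1, 17): λ = (3·1² + 16)/(2·17) ≡ 0/15. 15⁻¹ ≡ 14 (mod 19), so λ ≡ 0·14 ≡ 0.
  x = λ² - 1 - 1 = 0 - 2 ≡ 17; y = λ·(1 - 17) - 17 ≡ 2. → (17, 2)
add G: (17, 2) + (16, 11). λ = (11 - 2)/(16 - 17) ≡ 9/18 mod 19. 18⁻¹ ≡ 18 (mod 19), so λ ≡ 10.
  x = λ² - 17 - 16 = 100 - 33 ≡ 10; y = λ·(17 - 10) - 2 ≡ 11. → (10, 11)

(10, 11)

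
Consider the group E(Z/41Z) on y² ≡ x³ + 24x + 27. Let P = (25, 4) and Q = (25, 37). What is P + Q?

The two points share x = 25 and their y-coordinates satisfy 4 + 37 ≡ 0 (mod 41), so they are inverses. Their sum is O.

O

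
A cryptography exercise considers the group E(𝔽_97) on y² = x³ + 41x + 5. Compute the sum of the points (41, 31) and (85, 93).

(77, 77)

(41, 31) + (85, 93). λ = (93 - 31)/(85 - 41) ≡ 62/44 mod 97. 44⁻¹ ≡ 86 (mod 97) since 44·86 = 3784 ≡ 1, so λ ≡ 94.
  x = λ² - 41 - 85 = 8836 - 126 ≡ 77; y = λ·(41 - 77) - 31 ≡ 77. → (77, 77)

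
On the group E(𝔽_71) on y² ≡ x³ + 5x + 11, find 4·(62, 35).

(29, 11)

Write P = (62, 35).
Double-and-add on 4 = (100)₂. Start with P = (62, 35) for the leading 1-bit.
double: tangent at (62, 35): λ = (3·62² + 5)/(2·35) ≡ 35/70. 70⁻¹ ≡ 70 (mod 71), so λ ≡ 35·70 ≡ 36.
  x = λ² - 62 - 62 = 1296 - 124 ≡ 36; y = λ·(62 - 36) - 35 ≡ 49. → (36, 49)
double: tangent at (36, 49): λ = (3·36² + 5)/(2·49) ≡ 59/27. 27⁻¹ ≡ 50 (mod 71) since 27·50 = 1350 ≡ 1, so λ ≡ 59·50 ≡ 39.
  x = λ² - 36 - 36 = 1521 - 72 ≡ 29; y = λ·(36 - 29) - 49 ≡ 11. → (29, 11)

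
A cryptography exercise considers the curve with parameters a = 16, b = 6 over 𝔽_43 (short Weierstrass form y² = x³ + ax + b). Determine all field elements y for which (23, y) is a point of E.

none

x³ + 16x + 6 = 12541 ≡ 28 (mod 43).
28 is a non-residue mod 43; no y exists.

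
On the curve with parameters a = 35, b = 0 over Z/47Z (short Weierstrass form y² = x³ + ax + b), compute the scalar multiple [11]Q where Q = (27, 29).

(27, 18)

Repeated addition: build up to 11Q.
2Q: tangent at (27, 29): λ = (3·27² + 35)/(2·29) ≡ 13/11. 11⁻¹ ≡ 30 (mod 47) since 11·30 = 330 ≡ 1, so λ ≡ 13·30 ≡ 14.
  x = λ² - 27 - 27 = 196 - 54 ≡ 1; y = λ·(27 - 1) - 29 ≡ 6. → (1, 6)
3Q: (1, 6) + (27, 29). λ = (29 - 6)/(27 - 1) ≡ 23/26 mod 47. 26⁻¹ ≡ 38 (mod 47) since 26·38 = 988 ≡ 1, so λ ≡ 28.
  x = λ² - 1 - 27 = 784 - 28 ≡ 4; y = λ·(1 - 4) - 6 ≡ 4. → (4, 4)
4Q: (4, 4) + (27, 29). λ = (29 - 4)/(27 - 4) ≡ 25/23 mod 47. 23⁻¹ ≡ 45 (mod 47), so λ ≡ 44.
  x = λ² - 4 - 27 = 1936 - 31 ≡ 25; y = λ·(4 - 25) - 4 ≡ 12. → (25, 12)
5Q: (25, 12) + (27, 29). λ = (29 - 12)/(27 - 25) ≡ 17/2 mod 47. 2⁻¹ ≡ 24 (mod 47) since 2·24 = 48 ≡ 1, so λ ≡ 32.
  x = λ² - 25 - 27 = 1024 - 52 ≡ 32; y = λ·(25 - 32) - 12 ≡ 46. → (32, 46)
6Q: (32, 46) + (27, 29). λ = (29 - 46)/(27 - 32) ≡ 30/42 mod 47. 42⁻¹ ≡ 28 (mod 47) since 42·28 = 1176 ≡ 1, so λ ≡ 41.
  x = λ² - 32 - 27 = 1681 - 59 ≡ 24; y = λ·(32 - 24) - 46 ≡ 0. → (24, 0)
7Q: (24, 0) + (27, 29). λ = (29 - 0)/(27 - 24) ≡ 29/3 mod 47. 3⁻¹ ≡ 16 (mod 47), so λ ≡ 41.
  x = λ² - 24 - 27 = 1681 - 51 ≡ 32; y = λ·(24 - 32) - 0 ≡ 1. → (32, 1)
8Q: (32, 1) + (27, 29). λ = (29 - 1)/(27 - 32) ≡ 28/42 mod 47. 42⁻¹ ≡ 28 (mod 47) since 42·28 = 1176 ≡ 1, so λ ≡ 32.
  x = λ² - 32 - 27 = 1024 - 59 ≡ 25; y = λ·(32 - 25) - 1 ≡ 35. → (25, 35)
9Q: (25, 35) + (27, 29). λ = (29 - 35)/(27 - 25) ≡ 41/2 mod 47. 2⁻¹ ≡ 24 (mod 47), so λ ≡ 44.
  x = λ² - 25 - 27 = 1936 - 52 ≡ 4; y = λ·(25 - 4) - 35 ≡ 43. → (4, 43)
10Q: (4, 43) + (27, 29). λ = (29 - 43)/(27 - 4) ≡ 33/23 mod 47. 23⁻¹ ≡ 45 (mod 47), so λ ≡ 28.
  x = λ² - 4 - 27 = 784 - 31 ≡ 1; y = λ·(4 - 1) - 43 ≡ 41. → (1, 41)
11Q: (1, 41) + (27, 29). λ = (29 - 41)/(27 - 1) ≡ 35/26 mod 47. 26⁻¹ ≡ 38 (mod 47) since 26·38 = 988 ≡ 1, so λ ≡ 14.
  x = λ² - 1 - 27 = 196 - 28 ≡ 27; y = λ·(1 - 27) - 41 ≡ 18. → (27, 18)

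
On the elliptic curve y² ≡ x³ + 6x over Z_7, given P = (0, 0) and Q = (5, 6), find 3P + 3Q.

(4, 2)

First 3P:
Repeated addition: build up to 3P.
2P: (0, 0) + (0, 0): same x and y₁ ≡ -y₂, so the sum is 𝒪.
3P: 𝒪 + (0, 0) = (0, 0) (identity).
3P = (0, 0).
Next 3Q:
Repeated addition: build up to 3Q.
2Q: tangent at (5, 6): λ = (3·5² + 6)/(2·6) ≡ 4/5. 5⁻¹ ≡ 3 (mod 7), so λ ≡ 4·3 ≡ 5.
  x = λ² - 5 - 5 = 25 - 10 ≡ 1; y = λ·(5 - 1) - 6 ≡ 0. → (1, 0)
3Q: (1, 0) + (5, 6). λ = (6 - 0)/(5 - 1) ≡ 6/4 mod 7. 4⁻¹ ≡ 2 (mod 7), so λ ≡ 5.
  x = λ² - 1 - 5 = 25 - 6 ≡ 5; y = λ·(1 - 5) - 0 ≡ 1. → (5, 1)
3Q = (5, 1).
Finally 3P + 3Q:
(0, 0) + (5, 1). λ = (1 - 0)/(5 - 0) ≡ 1/5 mod 7. 5⁻¹ ≡ 3 (mod 7), so λ ≡ 3.
  x = λ² - 0 - 5 = 9 - 5 ≡ 4; y = λ·(0 - 4) - 0 ≡ 2. → (4, 2)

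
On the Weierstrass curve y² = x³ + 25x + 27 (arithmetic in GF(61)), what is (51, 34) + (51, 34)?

(7, 22)

tangent at (51, 34): λ = (3·51² + 25)/(2·34) ≡ 20/7. 7⁻¹ ≡ 35 (mod 61), so λ ≡ 20·35 ≡ 29.
  x = λ² - 51 - 51 = 841 - 102 ≡ 7; y = λ·(51 - 7) - 34 ≡ 22. → (7, 22)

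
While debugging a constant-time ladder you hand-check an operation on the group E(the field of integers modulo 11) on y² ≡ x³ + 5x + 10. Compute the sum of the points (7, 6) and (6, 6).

(7, 6) + (6, 6). λ = (6 - 6)/(6 - 7) ≡ 0/10 mod 11. 10⁻¹ ≡ 10 (mod 11) since 10·10 = 100 ≡ 1, so λ ≡ 0.
  x = λ² - 7 - 6 = 0 - 13 ≡ 9; y = λ·(7 - 9) - 6 ≡ 5. → (9, 5)

(9, 5)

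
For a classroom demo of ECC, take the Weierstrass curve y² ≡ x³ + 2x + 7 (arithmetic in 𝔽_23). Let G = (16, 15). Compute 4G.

(16, 15)

Repeated addition: build up to 4G.
2G: tangent at (16, 15): λ = (3·16² + 2)/(2·15) ≡ 11/7. 7⁻¹ ≡ 10 (mod 23), so λ ≡ 11·10 ≡ 18.
  x = λ² - 16 - 16 = 324 - 32 ≡ 16; y = λ·(16 - 16) - 15 ≡ 8. → (16, 8)
3G: (16, 8) + (16, 15): same x and y₁ ≡ -y₂, so the sum is the point at infinity.
4G: the point at infinity + (16, 15) = (16, 15) (identity).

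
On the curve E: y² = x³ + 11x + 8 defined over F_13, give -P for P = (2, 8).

(2, 5)

-(2, 8) = (2, -8 mod 13) = (2, 5).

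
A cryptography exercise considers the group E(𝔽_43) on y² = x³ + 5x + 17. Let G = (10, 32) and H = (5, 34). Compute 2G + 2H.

(8, 15)

First 2G:
Repeated addition: build up to 2G.
2G: tangent at (10, 32): λ = (3·10² + 5)/(2·32) ≡ 4/21. 21⁻¹ ≡ 41 (mod 43) since 21·41 = 861 ≡ 1, so λ ≡ 4·41 ≡ 35.
  x = λ² - 10 - 10 = 1225 - 20 ≡ 1; y = λ·(10 - 1) - 32 ≡ 25. → (1, 25)
2G = (1, 25).
Next 2H:
Repeated addition: build up to 2H.
2H: tangent at (5, 34): λ = (3·5² + 5)/(2·34) ≡ 37/25. 25⁻¹ ≡ 31 (mod 43), so λ ≡ 37·31 ≡ 29.
  x = λ² - 5 - 5 = 841 - 10 ≡ 14; y = λ·(5 - 14) - 34 ≡ 6. → (14, 6)
2H = (14, 6).
Finally 2G + 2H:
(1, 25) + (14, 6). λ = (6 - 25)/(14 - 1) ≡ 24/13 mod 43. 13⁻¹ ≡ 10 (mod 43) since 13·10 = 130 ≡ 1, so λ ≡ 25.
  x = λ² - 1 - 14 = 625 - 15 ≡ 8; y = λ·(1 - 8) - 25 ≡ 15. → (8, 15)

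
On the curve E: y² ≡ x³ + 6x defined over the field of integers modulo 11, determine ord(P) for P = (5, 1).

3

2P: tangent at (5, 1): λ = (3·5² + 6)/(2·1) ≡ 4/2. 2⁻¹ ≡ 6 (mod 11), so λ ≡ 4·6 ≡ 2.
  x = λ² - 5 - 5 = 4 - 10 ≡ 5; y = λ·(5 - 5) - 1 ≡ 10. → (5, 10)
3P: (5, 10) + (5, 1): same x and y₁ ≡ -y₂, so the sum is ∞.
3P = ∞, so the order is 3.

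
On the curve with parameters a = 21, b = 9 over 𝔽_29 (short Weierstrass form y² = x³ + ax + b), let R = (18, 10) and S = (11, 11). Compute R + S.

(16, 27)

(18, 10) + (11, 11). λ = (11 - 10)/(11 - 18) ≡ 1/22 mod 29. 22⁻¹ ≡ 4 (mod 29) since 22·4 = 88 ≡ 1, so λ ≡ 4.
  x = λ² - 18 - 11 = 16 - 29 ≡ 16; y = λ·(18 - 16) - 10 ≡ 27. → (16, 27)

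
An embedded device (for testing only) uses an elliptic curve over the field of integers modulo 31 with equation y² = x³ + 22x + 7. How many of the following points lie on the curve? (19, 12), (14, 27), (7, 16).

1

(19, 12): 12² ≡ 20, rhs ≡ 30 → off.
(14, 27): 27² ≡ 16, rhs ≡ 21 → off.
(7, 16): 16² ≡ 8, rhs ≡ 8 → on.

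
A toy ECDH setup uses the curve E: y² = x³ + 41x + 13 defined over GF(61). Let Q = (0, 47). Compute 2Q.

tangent at (0, 47): λ = (3·0² + 41)/(2·47) ≡ 41/33. 33⁻¹ ≡ 37 (mod 61), so λ ≡ 41·37 ≡ 53.
  x = λ² - 0 - 0 = 2809 - 0 ≡ 3; y = λ·(0 - 3) - 47 ≡ 38. → (3, 38)

(3, 38)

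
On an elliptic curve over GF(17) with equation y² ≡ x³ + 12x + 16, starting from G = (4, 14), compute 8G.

(11, 0)

Repeated addition: build up to 8G.
2G: tangent at (4, 14): λ = (3·4² + 12)/(2·14) ≡ 9/11. 11⁻¹ ≡ 14 (mod 17), so λ ≡ 9·14 ≡ 7.
  x = λ² - 4 - 4 = 49 - 8 ≡ 7; y = λ·(4 - 7) - 14 ≡ 16. → (7, 16)
3G: (7, 16) + (4, 14). λ = (14 - 16)/(4 - 7) ≡ 15/14 mod 17. 14⁻¹ ≡ 11 (mod 17) since 14·11 = 154 ≡ 1, so λ ≡ 12.
  x = λ² - 7 - 4 = 144 - 11 ≡ 14; y = λ·(7 - 14) - 16 ≡ 2. → (14, 2)
4G: (14, 2) + (4, 14). λ = (14 - 2)/(4 - 14) ≡ 12/7 mod 17. 7⁻¹ ≡ 5 (mod 17), so λ ≡ 9.
  x = λ² - 14 - 4 = 81 - 18 ≡ 12; y = λ·(14 - 12) - 2 ≡ 16. → (12, 16)
5G: (12, 16) + (4, 14). λ = (14 - 16)/(4 - 12) ≡ 15/9 mod 17. 9⁻¹ ≡ 2 (mod 17), so λ ≡ 13.
  x = λ² - 12 - 4 = 169 - 16 ≡ 0; y = λ·(12 - 0) - 16 ≡ 4. → (0, 4)
6G: (0, 4) + (4, 14). λ = (14 - 4)/(4 - 0) ≡ 10/4 mod 17. 4⁻¹ ≡ 13 (mod 17), so λ ≡ 11.
  x = λ² - 0 - 4 = 121 - 4 ≡ 15; y = λ·(0 - 15) - 4 ≡ 1. → (15, 1)
7G: (15, 1) + (4, 14). λ = (14 - 1)/(4 - 15) ≡ 13/6 mod 17. 6⁻¹ ≡ 3 (mod 17) since 6·3 = 18 ≡ 1, so λ ≡ 5.
  x = λ² - 15 - 4 = 25 - 19 ≡ 6; y = λ·(15 - 6) - 1 ≡ 10. → (6, 10)
8G: (6, 10) + (4, 14). λ = (14 - 10)/(4 - 6) ≡ 4/15 mod 17. 15⁻¹ ≡ 8 (mod 17) since 15·8 = 120 ≡ 1, so λ ≡ 15.
  x = λ² - 6 - 4 = 225 - 10 ≡ 11; y = λ·(6 - 11) - 10 ≡ 0. → (11, 0)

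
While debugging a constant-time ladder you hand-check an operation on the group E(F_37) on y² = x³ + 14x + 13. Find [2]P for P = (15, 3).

tangent at (15, 3): λ = (3·15² + 14)/(2·3) ≡ 23/6. 6⁻¹ ≡ 31 (mod 37) since 6·31 = 186 ≡ 1, so λ ≡ 23·31 ≡ 10.
  x = λ² - 15 - 15 = 100 - 30 ≡ 33; y = λ·(15 - 33) - 3 ≡ 2. → (33, 2)

(33, 2)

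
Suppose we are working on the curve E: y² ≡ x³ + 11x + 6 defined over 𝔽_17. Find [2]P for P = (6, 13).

(5, 4)

tangent at (6, 13): λ = (3·6² + 11)/(2·13) ≡ 0/9. 9⁻¹ ≡ 2 (mod 17) since 9·2 = 18 ≡ 1, so λ ≡ 0·2 ≡ 0.
  x = λ² - 6 - 6 = 0 - 12 ≡ 5; y = λ·(6 - 5) - 13 ≡ 4. → (5, 4)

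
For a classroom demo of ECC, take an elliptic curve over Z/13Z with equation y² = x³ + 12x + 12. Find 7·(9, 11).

(3, 6)

Write Q = (9, 11).
Repeated addition: build up to 7Q.
2Q: tangent at (9, 11): λ = (3·9² + 12)/(2·11) ≡ 8/9. 9⁻¹ ≡ 3 (mod 13) since 9·3 = 27 ≡ 1, so λ ≡ 8·3 ≡ 11.
  x = λ² - 9 - 9 = 121 - 18 ≡ 12; y = λ·(9 - 12) - 11 ≡ 8. → (12, 8)
3Q: (12, 8) + (9, 11). λ = (11 - 8)/(9 - 12) ≡ 3/10 mod 13. 10⁻¹ ≡ 4 (mod 13), so λ ≡ 12.
  x = λ² - 12 - 9 = 144 - 21 ≡ 6; y = λ·(12 - 6) - 8 ≡ 12. → (6, 12)
4Q: (6, 12) + (9, 11). λ = (11 - 12)/(9 - 6) ≡ 12/3 mod 13. 3⁻¹ ≡ 9 (mod 13) since 3·9 = 27 ≡ 1, so λ ≡ 4.
  x = λ² - 6 - 9 = 16 - 15 ≡ 1; y = λ·(6 - 1) - 12 ≡ 8. → (1, 8)
5Q: (1, 8) + (9, 11). λ = (11 - 8)/(9 - 1) ≡ 3/8 mod 13. 8⁻¹ ≡ 5 (mod 13) since 8·5 = 40 ≡ 1, so λ ≡ 2.
  x = λ² - 1 - 9 = 4 - 10 ≡ 7; y = λ·(1 - 7) - 8 ≡ 6. → (7, 6)
6Q: (7, 6) + (9, 11). λ = (11 - 6)/(9 - 7) ≡ 5/2 mod 13. 2⁻¹ ≡ 7 (mod 13) since 2·7 = 14 ≡ 1, so λ ≡ 9.
  x = λ² - 7 - 9 = 81 - 16 ≡ 0; y = λ·(7 - 0) - 6 ≡ 5. → (0, 5)
7Q: (0, 5) + (9, 11). λ = (11 - 5)/(9 - 0) ≡ 6/9 mod 13. 9⁻¹ ≡ 3 (mod 13), so λ ≡ 5.
  x = λ² - 0 - 9 = 25 - 9 ≡ 3; y = λ·(0 - 3) - 5 ≡ 6. → (3, 6)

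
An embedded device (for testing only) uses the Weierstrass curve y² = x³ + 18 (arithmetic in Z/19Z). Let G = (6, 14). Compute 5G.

(10, 7)

Repeated addition: build up to 5G.
2G: tangent at (6, 14): λ = (3·6² + 0)/(2·14) ≡ 13/9. 9⁻¹ ≡ 17 (mod 19), so λ ≡ 13·17 ≡ 12.
  x = λ² - 6 - 6 = 144 - 12 ≡ 18; y = λ·(6 - 18) - 14 ≡ 13. → (18, 13)
3G: (18, 13) + (6, 14). λ = (14 - 13)/(6 - 18) ≡ 1/7 mod 19. 7⁻¹ ≡ 11 (mod 19), so λ ≡ 11.
  x = λ² - 18 - 6 = 121 - 24 ≡ 2; y = λ·(18 - 2) - 13 ≡ 11. → (2, 11)
4G: (2, 11) + (6, 14). λ = (14 - 11)/(6 - 2) ≡ 3/4 mod 19. 4⁻¹ ≡ 5 (mod 19) since 4·5 = 20 ≡ 1, so λ ≡ 15.
  x = λ² - 2 - 6 = 225 - 8 ≡ 8; y = λ·(2 - 8) - 11 ≡ 13. → (8, 13)
5G: (8, 13) + (6, 14). λ = (14 - 13)/(6 - 8) ≡ 1/17 mod 19. 17⁻¹ ≡ 9 (mod 19), so λ ≡ 9.
  x = λ² - 8 - 6 = 81 - 14 ≡ 10; y = λ·(8 - 10) - 13 ≡ 7. → (10, 7)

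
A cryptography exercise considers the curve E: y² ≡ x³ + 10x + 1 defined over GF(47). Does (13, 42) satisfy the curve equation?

yes

y² = 42² ≡ 25; x³ + 10x + 1 = 2328 ≡ 25 (mod 47). 25 = 25.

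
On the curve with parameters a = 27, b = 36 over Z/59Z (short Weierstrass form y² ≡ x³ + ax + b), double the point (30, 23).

tangent at (30, 23): λ = (3·30² + 27)/(2·23) ≡ 13/46. 46⁻¹ ≡ 9 (mod 59), so λ ≡ 13·9 ≡ 58.
  x = λ² - 30 - 30 = 3364 - 60 ≡ 0; y = λ·(30 - 0) - 23 ≡ 6. → (0, 6)

(0, 6)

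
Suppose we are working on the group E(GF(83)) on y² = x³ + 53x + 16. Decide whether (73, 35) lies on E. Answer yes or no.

y² = 35² ≡ 63; x³ + 53x + 16 = 392902 ≡ 63 (mod 83). 63 = 63.

yes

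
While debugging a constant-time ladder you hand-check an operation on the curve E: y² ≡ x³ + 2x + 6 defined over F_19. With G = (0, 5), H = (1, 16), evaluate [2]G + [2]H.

First 2G:
Repeated addition: build up to 2G.
2G: tangent at (0, 5): λ = (3·0² + 2)/(2·5) ≡ 2/10. 10⁻¹ ≡ 2 (mod 19), so λ ≡ 2·2 ≡ 4.
  x = λ² - 0 - 0 = 16 - 0 ≡ 16; y = λ·(0 - 16) - 5 ≡ 7. → (16, 7)
2G = (16, 7).
Next 2H:
Repeated addition: build up to 2H.
2H: tangent at (1, 16): λ = (3·1² + 2)/(2·16) ≡ 5/13. 13⁻¹ ≡ 3 (mod 19) since 13·3 = 39 ≡ 1, so λ ≡ 5·3 ≡ 15.
  x = λ² - 1 - 1 = 225 - 2 ≡ 14; y = λ·(1 - 14) - 16 ≡ 17. → (14, 17)
2H = (14, 17).
Finally 2G + 2H:
(16, 7) + (14, 17). λ = (17 - 7)/(14 - 16) ≡ 10/17 mod 19. 17⁻¹ ≡ 9 (mod 19) since 17·9 = 153 ≡ 1, so λ ≡ 14.
  x = λ² - 16 - 14 = 196 - 30 ≡ 14; y = λ·(16 - 14) - 7 ≡ 2. → (14, 2)

(14, 2)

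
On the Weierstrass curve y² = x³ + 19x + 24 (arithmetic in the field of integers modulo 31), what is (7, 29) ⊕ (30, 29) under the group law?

(7, 29) + (30, 29). λ = (29 - 29)/(30 - 7) ≡ 0/23 mod 31. 23⁻¹ ≡ 27 (mod 31) since 23·27 = 621 ≡ 1, so λ ≡ 0.
  x = λ² - 7 - 30 = 0 - 37 ≡ 25; y = λ·(7 - 25) - 29 ≡ 2. → (25, 2)

(25, 2)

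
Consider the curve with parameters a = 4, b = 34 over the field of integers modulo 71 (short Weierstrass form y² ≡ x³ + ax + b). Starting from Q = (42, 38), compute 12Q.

Double-and-add on 12 = (1100)₂. Start with Q = (42, 38) for the leading 1-bit.
double: tangent at (42, 38): λ = (3·42² + 4)/(2·38) ≡ 42/5. 5⁻¹ ≡ 57 (mod 71) since 5·57 = 285 ≡ 1, so λ ≡ 42·57 ≡ 51.
  x = λ² - 42 - 42 = 2601 - 84 ≡ 32; y = λ·(42 - 32) - 38 ≡ 46. → (32, 46)
add Q: (32, 46) + (42, 38). λ = (38 - 46)/(42 - 32) ≡ 63/10 mod 71. 10⁻¹ ≡ 64 (mod 71), so λ ≡ 56.
  x = λ² - 32 - 42 = 3136 - 74 ≡ 9; y = λ·(32 - 9) - 46 ≡ 35. → (9, 35)
double: tangent at (9, 35): λ = (3·9² + 4)/(2·35) ≡ 34/70. 70⁻¹ ≡ 70 (mod 71) since 70·70 = 4900 ≡ 1, so λ ≡ 34·70 ≡ 37.
  x = λ² - 9 - 9 = 1369 - 18 ≡ 2; y = λ·(9 - 2) - 35 ≡ 11. → (2, 11)
double: tangent at (2, 11): λ = (3·2² + 4)/(2·11) ≡ 16/22. 22⁻¹ ≡ 42 (mod 71), so λ ≡ 16·42 ≡ 33.
  x = λ² - 2 - 2 = 1089 - 4 ≡ 20; y = λ·(2 - 20) - 11 ≡ 34. → (20, 34)

(20, 34)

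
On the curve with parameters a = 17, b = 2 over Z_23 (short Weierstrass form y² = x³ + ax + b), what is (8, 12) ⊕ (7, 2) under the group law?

(16, 0)

(8, 12) + (7, 2). λ = (2 - 12)/(7 - 8) ≡ 13/22 mod 23. 22⁻¹ ≡ 22 (mod 23), so λ ≡ 10.
  x = λ² - 8 - 7 = 100 - 15 ≡ 16; y = λ·(8 - 16) - 12 ≡ 0. → (16, 0)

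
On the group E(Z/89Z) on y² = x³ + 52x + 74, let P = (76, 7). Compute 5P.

Double-and-add on 5 = (101)₂. Start with P = (76, 7) for the leading 1-bit.
double: tangent at (76, 7): λ = (3·76² + 52)/(2·7) ≡ 25/14. 14⁻¹ ≡ 70 (mod 89) since 14·70 = 980 ≡ 1, so λ ≡ 25·70 ≡ 59.
  x = λ² - 76 - 76 = 3481 - 152 ≡ 36; y = λ·(76 - 36) - 7 ≡ 39. → (36, 39)
double: tangent at (36, 39): λ = (3·36² + 52)/(2·39) ≡ 24/78. 78⁻¹ ≡ 8 (mod 89), so λ ≡ 24·8 ≡ 14.
  x = λ² - 36 - 36 = 196 - 72 ≡ 35; y = λ·(36 - 35) - 39 ≡ 64. → (35, 64)
add P: (35, 64) + (76, 7). λ = (7 - 64)/(76 - 35) ≡ 32/41 mod 89. 41⁻¹ ≡ 76 (mod 89), so λ ≡ 29.
  x = λ² - 35 - 76 = 841 - 111 ≡ 18; y = λ·(35 - 18) - 64 ≡ 73. → (18, 73)

(18, 73)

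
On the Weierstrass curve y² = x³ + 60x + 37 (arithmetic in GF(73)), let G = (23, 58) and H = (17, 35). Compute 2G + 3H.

First 2G:
Repeated addition: build up to 2G.
2G: tangent at (23, 58): λ = (3·23² + 60)/(2·58) ≡ 41/43. 43⁻¹ ≡ 17 (mod 73), so λ ≡ 41·17 ≡ 40.
  x = λ² - 23 - 23 = 1600 - 46 ≡ 21; y = λ·(23 - 21) - 58 ≡ 22. → (21, 22)
2G = (21, 22).
Next 3H:
Repeated addition: build up to 3H.
2H: tangent at (17, 35): λ = (3·17² + 60)/(2·35) ≡ 51/70. 70⁻¹ ≡ 24 (mod 73) since 70·24 = 1680 ≡ 1, so λ ≡ 51·24 ≡ 56.
  x = λ² - 17 - 17 = 3136 - 34 ≡ 36; y = λ·(17 - 36) - 35 ≡ 69. → (36, 69)
3H: (36, 69) + (17, 35). λ = (35 - 69)/(17 - 36) ≡ 39/54 mod 73. 54⁻¹ ≡ 23 (mod 73) since 54·23 = 1242 ≡ 1, so λ ≡ 21.
  x = λ² - 36 - 17 = 441 - 53 ≡ 23; y = λ·(36 - 23) - 69 ≡ 58. → (23, 58)
3H = (23, 58).
Finally 2G + 3H:
(21, 22) + (23, 58). λ = (58 - 22)/(23 - 21) ≡ 36/2 mod 73. 2⁻¹ ≡ 37 (mod 73), so λ ≡ 18.
  x = λ² - 21 - 23 = 324 - 44 ≡ 61; y = λ·(21 - 61) - 22 ≡ 61. → (61, 61)

(61, 61)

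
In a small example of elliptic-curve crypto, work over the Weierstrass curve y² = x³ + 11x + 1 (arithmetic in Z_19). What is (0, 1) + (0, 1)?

(16, 6)

tangent at (0, 1): λ = (3·0² + 11)/(2·1) ≡ 11/2. 2⁻¹ ≡ 10 (mod 19), so λ ≡ 11·10 ≡ 15.
  x = λ² - 0 - 0 = 225 - 0 ≡ 16; y = λ·(0 - 16) - 1 ≡ 6. → (16, 6)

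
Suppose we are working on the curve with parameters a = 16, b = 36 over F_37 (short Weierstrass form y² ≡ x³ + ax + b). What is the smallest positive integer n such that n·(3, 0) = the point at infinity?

2P: (3, 0) + (3, 0): same x and y₁ ≡ -y₂, so the sum is the point at infinity.
2P = the point at infinity, so the order is 2.

2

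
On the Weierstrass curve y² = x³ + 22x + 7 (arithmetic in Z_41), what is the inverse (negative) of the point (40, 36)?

(40, 5)

-(40, 36) = (40, -36 mod 41) = (40, 5).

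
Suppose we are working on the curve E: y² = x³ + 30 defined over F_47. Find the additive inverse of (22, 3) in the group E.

-(22, 3) = (22, -3 mod 47) = (22, 44).

(22, 44)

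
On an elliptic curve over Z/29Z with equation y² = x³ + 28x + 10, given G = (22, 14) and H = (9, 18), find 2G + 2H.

First 2G:
Repeated addition: build up to 2G.
2G: tangent at (22, 14): λ = (3·22² + 28)/(2·14) ≡ 1/28. 28⁻¹ ≡ 28 (mod 29) since 28·28 = 784 ≡ 1, so λ ≡ 1·28 ≡ 28.
  x = λ² - 22 - 22 = 784 - 44 ≡ 15; y = λ·(22 - 15) - 14 ≡ 8. → (15, 8)
2G = (15, 8).
Next 2H:
Repeated addition: build up to 2H.
2H: tangent at (9, 18): λ = (3·9² + 28)/(2·18) ≡ 10/7. 7⁻¹ ≡ 25 (mod 29), so λ ≡ 10·25 ≡ 18.
  x = λ² - 9 - 9 = 324 - 18 ≡ 16; y = λ·(9 - 16) - 18 ≡ 1. → (16, 1)
2H = (16, 1).
Finally 2G + 2H:
(15, 8) + (16, 1). λ = (1 - 8)/(16 - 15) ≡ 22/1 mod 29. 1⁻¹ ≡ 1 (mod 29) since 1·1 = 1 ≡ 1, so λ ≡ 22.
  x = λ² - 15 - 16 = 484 - 31 ≡ 18; y = λ·(15 - 18) - 8 ≡ 13. → (18, 13)

(18, 13)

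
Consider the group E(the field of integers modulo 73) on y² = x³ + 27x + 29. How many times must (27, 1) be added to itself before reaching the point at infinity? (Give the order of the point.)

2P: tangent at (27, 1): λ = (3·27² + 27)/(2·1) ≡ 24/2. 2⁻¹ ≡ 37 (mod 73) since 2·37 = 74 ≡ 1, so λ ≡ 24·37 ≡ 12.
  x = λ² - 27 - 27 = 144 - 54 ≡ 17; y = λ·(27 - 17) - 1 ≡ 46. → (17, 46)
3P: (17, 46) + (27, 1). λ = (1 - 46)/(27 - 17) ≡ 28/10 mod 73. 10⁻¹ ≡ 22 (mod 73), so λ ≡ 32.
  x = λ² - 17 - 27 = 1024 - 44 ≡ 31; y = λ·(17 - 31) - 46 ≡ 17. → (31, 17)
4P: (31, 17) + (27, 1). λ = (1 - 17)/(27 - 31) ≡ 57/69 mod 73. 69⁻¹ ≡ 18 (mod 73), so λ ≡ 4.
  x = λ² - 31 - 27 = 16 - 58 ≡ 31; y = λ·(31 - 31) - 17 ≡ 56. → (31, 56)
5P: (31, 56) + (27, 1). λ = (1 - 56)/(27 - 31) ≡ 18/69 mod 73. 69⁻¹ ≡ 18 (mod 73), so λ ≡ 32.
  x = λ² - 31 - 27 = 1024 - 58 ≡ 17; y = λ·(31 - 17) - 56 ≡ 27. → (17, 27)
6P: (17, 27) + (27, 1). λ = (1 - 27)/(27 - 17) ≡ 47/10 mod 73. 10⁻¹ ≡ 22 (mod 73) since 10·22 = 220 ≡ 1, so λ ≡ 12.
  x = λ² - 17 - 27 = 144 - 44 ≡ 27; y = λ·(17 - 27) - 27 ≡ 72. → (27, 72)
7P: (27, 72) + (27, 1): same x and y₁ ≡ -y₂, so the sum is the point at infinity.
7P = the point at infinity, so the order is 7.

7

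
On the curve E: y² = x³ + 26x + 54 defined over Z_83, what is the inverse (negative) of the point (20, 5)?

(20, 78)

-(20, 5) = (20, -5 mod 83) = (20, 78).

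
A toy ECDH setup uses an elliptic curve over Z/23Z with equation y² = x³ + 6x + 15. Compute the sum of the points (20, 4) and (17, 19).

(20, 4) + (17, 19). λ = (19 - 4)/(17 - 20) ≡ 15/20 mod 23. 20⁻¹ ≡ 15 (mod 23), so λ ≡ 18.
  x = λ² - 20 - 17 = 324 - 37 ≡ 11; y = λ·(20 - 11) - 4 ≡ 20. → (11, 20)

(11, 20)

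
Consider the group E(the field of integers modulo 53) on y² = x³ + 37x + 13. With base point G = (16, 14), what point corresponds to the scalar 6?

Repeated addition: build up to 6G.
2G: tangent at (16, 14): λ = (3·16² + 37)/(2·14) ≡ 10/28. 28⁻¹ ≡ 36 (mod 53) since 28·36 = 1008 ≡ 1, so λ ≡ 10·36 ≡ 42.
  x = λ² - 16 - 16 = 1764 - 32 ≡ 36; y = λ·(16 - 36) - 14 ≡ 47. → (36, 47)
3G: (36, 47) + (16, 14). λ = (14 - 47)/(16 - 36) ≡ 20/33 mod 53. 33⁻¹ ≡ 45 (mod 53), so λ ≡ 52.
  x = λ² - 36 - 16 = 2704 - 52 ≡ 2; y = λ·(36 - 2) - 47 ≡ 25. → (2, 25)
4G: (2, 25) + (16, 14). λ = (14 - 25)/(16 - 2) ≡ 42/14 mod 53. 14⁻¹ ≡ 19 (mod 53) since 14·19 = 266 ≡ 1, so λ ≡ 3.
  x = λ² - 2 - 16 = 9 - 18 ≡ 44; y = λ·(2 - 44) - 25 ≡ 8. → (44, 8)
5G: (44, 8) + (16, 14). λ = (14 - 8)/(16 - 44) ≡ 6/25 mod 53. 25⁻¹ ≡ 17 (mod 53), so λ ≡ 49.
  x = λ² - 44 - 16 = 2401 - 60 ≡ 9; y = λ·(44 - 9) - 8 ≡ 11. → (9, 11)
6G: (9, 11) + (16, 14). λ = (14 - 11)/(16 - 9) ≡ 3/7 mod 53. 7⁻¹ ≡ 38 (mod 53), so λ ≡ 8.
  x = λ² - 9 - 16 = 64 - 25 ≡ 39; y = λ·(9 - 39) - 11 ≡ 14. → (39, 14)

(39, 14)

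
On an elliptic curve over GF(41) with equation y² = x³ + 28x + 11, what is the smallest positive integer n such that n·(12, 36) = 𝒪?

12

2P: tangent at (12, 36): λ = (3·12² + 28)/(2·36) ≡ 9/31. 31⁻¹ ≡ 4 (mod 41), so λ ≡ 9·4 ≡ 36.
  x = λ² - 12 - 12 = 1296 - 24 ≡ 1; y = λ·(12 - 1) - 36 ≡ 32. → (1, 32)
3P: (1, 32) + (12, 36). λ = (36 - 32)/(12 - 1) ≡ 4/11 mod 41. 11⁻¹ ≡ 15 (mod 41) since 11·15 = 165 ≡ 1, so λ ≡ 19.
  x = λ² - 1 - 12 = 361 - 13 ≡ 20; y = λ·(1 - 20) - 32 ≡ 17. → (20, 17)
4P: (20, 17) + (12, 36). λ = (36 - 17)/(12 - 20) ≡ 19/33 mod 41. 33⁻¹ ≡ 5 (mod 41) since 33·5 = 165 ≡ 1, so λ ≡ 13.
  x = λ² - 20 - 12 = 169 - 32 ≡ 14; y = λ·(20 - 14) - 17 ≡ 20. → (14, 20)
5P: (14, 20) + (12, 36). λ = (36 - 20)/(12 - 14) ≡ 16/39 mod 41. 39⁻¹ ≡ 20 (mod 41) since 39·20 = 780 ≡ 1, so λ ≡ 33.
  x = λ² - 14 - 12 = 1089 - 26 ≡ 38; y = λ·(14 - 38) - 20 ≡ 8. → (38, 8)
6P: (38, 8) + (12, 36). λ = (36 - 8)/(12 - 38) ≡ 28/15 mod 41. 15⁻¹ ≡ 11 (mod 41), so λ ≡ 21.
  x = λ² - 38 - 12 = 441 - 50 ≡ 22; y = λ·(38 - 22) - 8 ≡ 0. → (22, 0)
7P: (22, 0) + (12, 36). λ = (36 - 0)/(12 - 22) ≡ 36/31 mod 41. 31⁻¹ ≡ 4 (mod 41) since 31·4 = 124 ≡ 1, so λ ≡ 21.
  x = λ² - 22 - 12 = 441 - 34 ≡ 38; y = λ·(22 - 38) - 0 ≡ 33. → (38, 33)
8P: (38, 33) + (12, 36). λ = (36 - 33)/(12 - 38) ≡ 3/15 mod 41. 15⁻¹ ≡ 11 (mod 41), so λ ≡ 33.
  x = λ² - 38 - 12 = 1089 - 50 ≡ 14; y = λ·(38 - 14) - 33 ≡ 21. → (14, 21)
9P: (14, 21) + (12, 36). λ = (36 - 21)/(12 - 14) ≡ 15/39 mod 41. 39⁻¹ ≡ 20 (mod 41) since 39·20 = 780 ≡ 1, so λ ≡ 13.
  x = λ² - 14 - 12 = 169 - 26 ≡ 20; y = λ·(14 - 20) - 21 ≡ 24. → (20, 24)
10P: (20, 24) + (12, 36). λ = (36 - 24)/(12 - 20) ≡ 12/33 mod 41. 33⁻¹ ≡ 5 (mod 41), so λ ≡ 19.
  x = λ² - 20 - 12 = 361 - 32 ≡ 1; y = λ·(20 - 1) - 24 ≡ 9. → (1, 9)
11P: (1, 9) + (12, 36). λ = (36 - 9)/(12 - 1) ≡ 27/11 mod 41. 11⁻¹ ≡ 15 (mod 41) since 11·15 = 165 ≡ 1, so λ ≡ 36.
  x = λ² - 1 - 12 = 1296 - 13 ≡ 12; y = λ·(1 - 12) - 9 ≡ 5. → (12, 5)
12P: (12, 5) + (12, 36): same x and y₁ ≡ -y₂, so the sum is 𝒪.
12P = 𝒪, so the order is 12.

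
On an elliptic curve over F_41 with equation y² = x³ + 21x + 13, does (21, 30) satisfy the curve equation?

y² = 30² ≡ 39; x³ + 21x + 13 = 9715 ≡ 39 (mod 41). 39 = 39.

yes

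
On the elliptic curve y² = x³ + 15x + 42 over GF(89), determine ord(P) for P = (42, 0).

2

2P: (42, 0) + (42, 0): same x and y₁ ≡ -y₂, so the sum is O.
2P = O, so the order is 2.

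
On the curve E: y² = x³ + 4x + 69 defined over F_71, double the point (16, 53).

tangent at (16, 53): λ = (3·16² + 4)/(2·53) ≡ 62/35. 35⁻¹ ≡ 69 (mod 71) since 35·69 = 2415 ≡ 1, so λ ≡ 62·69 ≡ 18.
  x = λ² - 16 - 16 = 324 - 32 ≡ 8; y = λ·(16 - 8) - 53 ≡ 20. → (8, 20)

(8, 20)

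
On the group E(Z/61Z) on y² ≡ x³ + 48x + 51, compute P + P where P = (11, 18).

tangent at (11, 18): λ = (3·11² + 48)/(2·18) ≡ 45/36. 36⁻¹ ≡ 39 (mod 61) since 36·39 = 1404 ≡ 1, so λ ≡ 45·39 ≡ 47.
  x = λ² - 11 - 11 = 2209 - 22 ≡ 52; y = λ·(11 - 52) - 18 ≡ 7. → (52, 7)

(52, 7)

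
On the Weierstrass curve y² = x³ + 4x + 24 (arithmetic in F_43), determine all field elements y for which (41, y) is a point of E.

none

x³ + 4x + 24 = 69109 ≡ 8 (mod 43).
8 is a non-residue mod 43; no y exists.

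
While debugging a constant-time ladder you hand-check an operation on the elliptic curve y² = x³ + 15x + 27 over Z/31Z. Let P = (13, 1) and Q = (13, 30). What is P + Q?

O

The two points share x = 13 and their y-coordinates satisfy 1 + 30 ≡ 0 (mod 31), so they are inverses. Their sum is the point at infinity.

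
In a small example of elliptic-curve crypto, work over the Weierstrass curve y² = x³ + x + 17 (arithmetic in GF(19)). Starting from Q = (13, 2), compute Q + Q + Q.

(16, 14)

Repeated addition: build up to 3Q.
2Q: tangent at (13, 2): λ = (3·13² + 1)/(2·2) ≡ 14/4. 4⁻¹ ≡ 5 (mod 19), so λ ≡ 14·5 ≡ 13.
  x = λ² - 13 - 13 = 169 - 26 ≡ 10; y = λ·(13 - 10) - 2 ≡ 18. → (10, 18)
3Q: (10, 18) + (13, 2). λ = (2 - 18)/(13 - 10) ≡ 3/3 mod 19. 3⁻¹ ≡ 13 (mod 19) since 3·13 = 39 ≡ 1, so λ ≡ 1.
  x = λ² - 10 - 13 = 1 - 23 ≡ 16; y = λ·(10 - 16) - 18 ≡ 14. → (16, 14)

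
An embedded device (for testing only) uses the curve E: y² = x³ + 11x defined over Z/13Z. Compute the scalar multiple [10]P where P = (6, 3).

Repeated addition: build up to 10P.
2P: tangent at (6, 3): λ = (3·6² + 11)/(2·3) ≡ 2/6. 6⁻¹ ≡ 11 (mod 13), so λ ≡ 2·11 ≡ 9.
  x = λ² - 6 - 6 = 81 - 12 ≡ 4; y = λ·(6 - 4) - 3 ≡ 2. → (4, 2)
3P: (4, 2) + (6, 3). λ = (3 - 2)/(6 - 4) ≡ 1/2 mod 13. 2⁻¹ ≡ 7 (mod 13), so λ ≡ 7.
  x = λ² - 4 - 6 = 49 - 10 ≡ 0; y = λ·(4 - 0) - 2 ≡ 0. → (0, 0)
4P: (0, 0) + (6, 3). λ = (3 - 0)/(6 - 0) ≡ 3/6 mod 13. 6⁻¹ ≡ 11 (mod 13) since 6·11 = 66 ≡ 1, so λ ≡ 7.
  x = λ² - 0 - 6 = 49 - 6 ≡ 4; y = λ·(0 - 4) - 0 ≡ 11. → (4, 11)
5P: (4, 11) + (6, 3). λ = (3 - 11)/(6 - 4) ≡ 5/2 mod 13. 2⁻¹ ≡ 7 (mod 13) since 2·7 = 14 ≡ 1, so λ ≡ 9.
  x = λ² - 4 - 6 = 81 - 10 ≡ 6; y = λ·(4 - 6) - 11 ≡ 10. → (6, 10)
6P: (6, 10) + (6, 3): same x and y₁ ≡ -y₂, so the sum is O.
7P: O + (6, 3) = (6, 3) (identity).
8P: tangent at (6, 3): λ = (3·6² + 11)/(2·3) ≡ 2/6. 6⁻¹ ≡ 11 (mod 13) since 6·11 = 66 ≡ 1, so λ ≡ 2·11 ≡ 9.
  x = λ² - 6 - 6 = 81 - 12 ≡ 4; y = λ·(6 - 4) - 3 ≡ 2. → (4, 2)
9P: (4, 2) + (6, 3). λ = (3 - 2)/(6 - 4) ≡ 1/2 mod 13. 2⁻¹ ≡ 7 (mod 13), so λ ≡ 7.
  x = λ² - 4 - 6 = 49 - 10 ≡ 0; y = λ·(4 - 0) - 2 ≡ 0. → (0, 0)
10P: (0, 0) + (6, 3). λ = (3 - 0)/(6 - 0) ≡ 3/6 mod 13. 6⁻¹ ≡ 11 (mod 13), so λ ≡ 7.
  x = λ² - 0 - 6 = 49 - 6 ≡ 4; y = λ·(0 - 4) - 0 ≡ 11. → (4, 11)

(4, 11)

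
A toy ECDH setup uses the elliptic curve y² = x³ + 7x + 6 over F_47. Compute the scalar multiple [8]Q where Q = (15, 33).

(3, 17)

Double-and-add on 8 = (1000)₂. Start with Q = (15, 33) for the leading 1-bit.
double: tangent at (15, 33): λ = (3·15² + 7)/(2·33) ≡ 24/19. 19⁻¹ ≡ 5 (mod 47), so λ ≡ 24·5 ≡ 26.
  x = λ² - 15 - 15 = 676 - 30 ≡ 35; y = λ·(15 - 35) - 33 ≡ 11. → (35, 11)
double: tangent at (35, 11): λ = (3·35² + 7)/(2·11) ≡ 16/22. 22⁻¹ ≡ 15 (mod 47), so λ ≡ 16·15 ≡ 5.
  x = λ² - 35 - 35 = 25 - 70 ≡ 2; y = λ·(35 - 2) - 11 ≡ 13. → (2, 13)
double: tangent at (2, 13): λ = (3·2² + 7)/(2·13) ≡ 19/26. 26⁻¹ ≡ 38 (mod 47), so λ ≡ 19·38 ≡ 17.
  x = λ² - 2 - 2 = 289 - 4 ≡ 3; y = λ·(2 - 3) - 13 ≡ 17. → (3, 17)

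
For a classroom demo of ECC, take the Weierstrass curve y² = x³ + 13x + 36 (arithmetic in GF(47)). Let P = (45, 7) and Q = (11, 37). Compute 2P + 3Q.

(9, 41)

First 2P:
Repeated addition: build up to 2P.
2P: tangent at (45, 7): λ = (3·45² + 13)/(2·7) ≡ 25/14. 14⁻¹ ≡ 37 (mod 47) since 14·37 = 518 ≡ 1, so λ ≡ 25·37 ≡ 32.
  x = λ² - 45 - 45 = 1024 - 90 ≡ 41; y = λ·(45 - 41) - 7 ≡ 27. → (41, 27)
2P = (41, 27).
Next 3Q:
Repeated addition: build up to 3Q.
2Q: tangent at (11, 37): λ = (3·11² + 13)/(2·37) ≡ 0/27. 27⁻¹ ≡ 7 (mod 47) since 27·7 = 189 ≡ 1, so λ ≡ 0·7 ≡ 0.
  x = λ² - 11 - 11 = 0 - 22 ≡ 25; y = λ·(11 - 25) - 37 ≡ 10. → (25, 10)
3Q: (25, 10) + (11, 37). λ = (37 - 10)/(11 - 25) ≡ 27/33 mod 47. 33⁻¹ ≡ 10 (mod 47) since 33·10 = 330 ≡ 1, so λ ≡ 35.
  x = λ² - 25 - 11 = 1225 - 36 ≡ 14; y = λ·(25 - 14) - 10 ≡ 46. → (14, 46)
3Q = (14, 46).
Finally 2P + 3Q:
(41, 27) + (14, 46). λ = (46 - 27)/(14 - 41) ≡ 19/20 mod 47. 20⁻¹ ≡ 40 (mod 47), so λ ≡ 8.
  x = λ² - 41 - 14 = 64 - 55 ≡ 9; y = λ·(41 - 9) - 27 ≡ 41. → (9, 41)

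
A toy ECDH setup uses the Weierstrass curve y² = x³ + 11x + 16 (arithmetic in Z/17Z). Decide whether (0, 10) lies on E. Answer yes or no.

y² = 10² ≡ 15; x³ + 11x + 16 = 16 ≡ 16 (mod 17). 15 ≠ 16.

no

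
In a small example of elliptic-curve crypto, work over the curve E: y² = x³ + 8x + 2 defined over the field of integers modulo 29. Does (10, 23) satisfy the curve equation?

no

y² = 23² ≡ 7; x³ + 8x + 2 = 1082 ≡ 9 (mod 29). 7 ≠ 9.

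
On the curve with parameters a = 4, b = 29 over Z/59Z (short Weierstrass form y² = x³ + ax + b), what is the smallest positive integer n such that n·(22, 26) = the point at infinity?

2P: tangent at (22, 26): λ = (3·22² + 4)/(2·26) ≡ 40/52. 52⁻¹ ≡ 42 (mod 59), so λ ≡ 40·42 ≡ 28.
  x = λ² - 22 - 22 = 784 - 44 ≡ 32; y = λ·(22 - 32) - 26 ≡ 48. → (32, 48)
3P: (32, 48) + (22, 26). λ = (26 - 48)/(22 - 32) ≡ 37/49 mod 59. 49⁻¹ ≡ 53 (mod 59) since 49·53 = 2597 ≡ 1, so λ ≡ 14.
  x = λ² - 32 - 22 = 196 - 54 ≡ 24; y = λ·(32 - 24) - 48 ≡ 5. → (24, 5)
4P: (24, 5) + (22, 26). λ = (26 - 5)/(22 - 24) ≡ 21/57 mod 59. 57⁻¹ ≡ 29 (mod 59) since 57·29 = 1653 ≡ 1, so λ ≡ 19.
  x = λ² - 24 - 22 = 361 - 46 ≡ 20; y = λ·(24 - 20) - 5 ≡ 12. → (20, 12)
5P: (20, 12) + (22, 26). λ = (26 - 12)/(22 - 20) ≡ 14/2 mod 59. 2⁻¹ ≡ 30 (mod 59) since 2·30 = 60 ≡ 1, so λ ≡ 7.
  x = λ² - 20 - 22 = 49 - 42 ≡ 7; y = λ·(20 - 7) - 12 ≡ 20. → (7, 20)
6P: (7, 20) + (22, 26). λ = (26 - 20)/(22 - 7) ≡ 6/15 mod 59. 15⁻¹ ≡ 4 (mod 59), so λ ≡ 24.
  x = λ² - 7 - 22 = 576 - 29 ≡ 16; y = λ·(7 - 16) - 20 ≡ 0. → (16, 0)
7P: (16, 0) + (22, 26). λ = (26 - 0)/(22 - 16) ≡ 26/6 mod 59. 6⁻¹ ≡ 10 (mod 59), so λ ≡ 24.
  x = λ² - 16 - 22 = 576 - 38 ≡ 7; y = λ·(16 - 7) - 0 ≡ 39. → (7, 39)
8P: (7, 39) + (22, 26). λ = (26 - 39)/(22 - 7) ≡ 46/15 mod 59. 15⁻¹ ≡ 4 (mod 59) since 15·4 = 60 ≡ 1, so λ ≡ 7.
  x = λ² - 7 - 22 = 49 - 29 ≡ 20; y = λ·(7 - 20) - 39 ≡ 47. → (20, 47)
9P: (20, 47) + (22, 26). λ = (26 - 47)/(22 - 20) ≡ 38/2 mod 59. 2⁻¹ ≡ 30 (mod 59) since 2·30 = 60 ≡ 1, so λ ≡ 19.
  x = λ² - 20 - 22 = 361 - 42 ≡ 24; y = λ·(20 - 24) - 47 ≡ 54. → (24, 54)
10P: (24, 54) + (22, 26). λ = (26 - 54)/(22 - 24) ≡ 31/57 mod 59. 57⁻¹ ≡ 29 (mod 59), so λ ≡ 14.
  x = λ² - 24 - 22 = 196 - 46 ≡ 32; y = λ·(24 - 32) - 54 ≡ 11. → (32, 11)
11P: (32, 11) + (22, 26). λ = (26 - 11)/(22 - 32) ≡ 15/49 mod 59. 49⁻¹ ≡ 53 (mod 59), so λ ≡ 28.
  x = λ² - 32 - 22 = 784 - 54 ≡ 22; y = λ·(32 - 22) - 11 ≡ 33. → (22, 33)
12P: (22, 33) + (22, 26): same x and y₁ ≡ -y₂, so the sum is the point at infinity.
12P = the point at infinity, so the order is 12.

12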